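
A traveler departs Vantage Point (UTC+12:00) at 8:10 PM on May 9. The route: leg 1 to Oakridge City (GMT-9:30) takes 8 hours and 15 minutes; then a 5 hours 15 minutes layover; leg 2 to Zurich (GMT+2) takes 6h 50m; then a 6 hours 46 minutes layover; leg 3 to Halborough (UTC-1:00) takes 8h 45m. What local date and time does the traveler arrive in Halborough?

Convert departure to UTC: 8:10 PM − 12:00 = 8:10 AM UTC on May 9.
Add 8 hours and 15 minutes leg 1 → 4:25 PM UTC.
Add 5 hours 15 minutes layover in Oakridge City → 9:40 PM UTC.
Add 6 hours 50 minutes leg 2 → 4:30 AM UTC (May 10).
Add 6 hours 46 minutes layover in Zurich → 11:16 AM UTC.
Add 8 hours 45 minutes leg 3 → 8:01 PM UTC.
Halborough is UTC−1:00, so local arrival = 8:01 PM − 1:00 = 7:01 PM on May 10.

7:01 PM on May 10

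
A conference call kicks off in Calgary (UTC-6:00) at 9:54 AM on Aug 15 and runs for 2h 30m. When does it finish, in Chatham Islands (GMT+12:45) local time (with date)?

Convert start to UTC: 9:54 AM + 6:00 = 3:54 PM UTC on Aug 15.
Add 2 hours and 30 minutes duration → 6:24 PM UTC.
Chatham Islands is UTC+12:45, so local end time = 6:24 PM + 12:45 = 7:09 AM on Aug 16.

7:09 AM on August 16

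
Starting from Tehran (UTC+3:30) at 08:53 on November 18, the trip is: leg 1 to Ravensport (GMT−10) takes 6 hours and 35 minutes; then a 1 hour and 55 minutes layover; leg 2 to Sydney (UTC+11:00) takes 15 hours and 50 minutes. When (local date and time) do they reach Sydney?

16:43 on November 19

Convert departure to UTC: 08:53 − 3:30 = 05:23 UTC on Nov 18.
Add 6 hours and 35 minutes leg 1 → 11:58 UTC.
Add 1 hour 55 minutes layover in Ravensport → 13:53 UTC.
Add 15 hours 50 minutes leg 2 → 05:43 UTC (Nov 19).
Sydney is UTC+11:00, so local arrival = 05:43 + 11:00 = 16:43 on Nov 19.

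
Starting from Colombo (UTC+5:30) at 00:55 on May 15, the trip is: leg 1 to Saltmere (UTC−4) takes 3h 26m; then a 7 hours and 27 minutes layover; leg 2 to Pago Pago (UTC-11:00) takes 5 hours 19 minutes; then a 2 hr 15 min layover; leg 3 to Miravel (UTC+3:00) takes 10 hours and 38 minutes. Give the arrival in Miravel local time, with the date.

Convert departure to UTC: 00:55 − 5:30 = 19:25 UTC on May 14.
Add 3 hours 26 minutes leg 1 → 22:51 UTC.
Add 7 hours 27 minutes layover in Saltmere → 06:18 UTC (May 15).
Add 5 hours and 19 minutes leg 2 → 11:37 UTC.
Add 2 hours 15 minutes layover in Pago Pago → 13:52 UTC.
Add 10 hours 38 minutes leg 3 → 00:30 UTC (May 16).
Miravel is UTC+3:00, so local arrival = 00:30 + 3:00 = 03:30 on May 16.

03:30 on May 16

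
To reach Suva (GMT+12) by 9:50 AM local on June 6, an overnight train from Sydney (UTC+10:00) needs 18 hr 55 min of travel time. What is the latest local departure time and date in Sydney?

Target arrival in UTC: 9:50 AM − 12:00 = 9:50 PM on Jun 5.
Subtract 18 hours and 55 minutes → departure 2:55 AM UTC on Jun 5.
Sydney is UTC+10:00: 2:55 AM + 10:00 = 12:55 PM on Jun 5.

12:55 PM on June 5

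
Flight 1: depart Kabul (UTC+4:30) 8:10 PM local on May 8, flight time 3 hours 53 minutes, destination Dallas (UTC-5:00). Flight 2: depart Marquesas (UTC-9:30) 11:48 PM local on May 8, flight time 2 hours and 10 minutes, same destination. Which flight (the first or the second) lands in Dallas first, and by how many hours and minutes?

Flight 1 in UTC: 8:10 PM − 4:30 = 3:40 PM on May 8.
+3 hours and 53 minutes → arrive 7:33 PM UTC on May 8.
Flight 2 in UTC: 11:48 PM + 9:30 = 9:18 AM on May 9.
+2 hours and 10 minutes → arrive 11:28 AM UTC on May 9.
Flight 1 lands earlier by 15 hours 55 minutes.

the first, by 15 hours 55 minutes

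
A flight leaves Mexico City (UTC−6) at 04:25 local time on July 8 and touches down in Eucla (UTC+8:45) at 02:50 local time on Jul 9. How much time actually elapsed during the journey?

7 hours 40 minutes

Departure in UTC: 04:25 + 6:00 = 10:25 on Jul 8.
Arrival in UTC: 02:50 − 8:45 = 18:05 on Jul 8.
Elapsed = 18:05 − 10:25 = 7 hours 40 minutes.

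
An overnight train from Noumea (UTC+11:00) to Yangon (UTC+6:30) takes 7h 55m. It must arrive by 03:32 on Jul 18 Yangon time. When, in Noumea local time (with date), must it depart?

Target arrival in UTC: 03:32 − 6:30 = 21:02 on Jul 17.
Subtract 7 hours and 55 minutes → departure 13:07 UTC on Jul 17.
Noumea is UTC+11:00: 13:07 + 11:00 = 00:07 on Jul 18.

00:07 on Jul 18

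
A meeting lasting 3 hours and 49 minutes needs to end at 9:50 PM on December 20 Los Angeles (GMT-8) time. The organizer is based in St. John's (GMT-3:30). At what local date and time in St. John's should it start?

10:31 PM on Dec 20

Target end time in UTC: 9:50 PM + 8:00 = 5:50 AM on Dec 21.
Subtract 3 hours and 49 minutes → start 2:01 AM UTC on Dec 21.
St. John's is UTC−3:30: 2:01 AM − 3:30 = 10:31 PM on Dec 20.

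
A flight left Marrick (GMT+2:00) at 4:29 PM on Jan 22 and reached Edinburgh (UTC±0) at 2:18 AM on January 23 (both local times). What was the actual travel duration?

11 hours 49 minutes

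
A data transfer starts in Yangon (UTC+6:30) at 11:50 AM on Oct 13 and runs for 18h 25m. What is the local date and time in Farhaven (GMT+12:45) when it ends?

12:30 PM on October 14

Convert start to UTC: 11:50 AM − 6:30 = 5:20 AM UTC on Oct 13.
Add 18 hours 25 minutes duration → 11:45 PM UTC.
Farhaven is UTC+12:45, so local end time = 11:45 PM + 12:45 = 12:30 PM on Oct 14.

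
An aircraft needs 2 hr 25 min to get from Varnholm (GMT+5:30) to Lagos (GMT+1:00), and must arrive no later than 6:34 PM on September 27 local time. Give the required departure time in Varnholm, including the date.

Target arrival in UTC: 6:34 PM − 1:00 = 5:34 PM on Sep 27.
Subtract 2 hours and 25 minutes → departure 3:09 PM UTC on Sep 27.
Varnholm is UTC+5:30: 3:09 PM + 5:30 = 8:39 PM on Sep 27.

8:39 PM on September 27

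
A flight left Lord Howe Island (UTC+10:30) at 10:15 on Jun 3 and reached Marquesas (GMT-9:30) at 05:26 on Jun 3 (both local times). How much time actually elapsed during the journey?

Marquesas is 20:00 behind Lord Howe Island.
Clock-face elapsed time (ignoring zones) is −4 hours 49 minutes.
Actual elapsed = −4 hours 49 minutes + 20:00 = 15 hours 11 minutes.

15 hours 11 minutes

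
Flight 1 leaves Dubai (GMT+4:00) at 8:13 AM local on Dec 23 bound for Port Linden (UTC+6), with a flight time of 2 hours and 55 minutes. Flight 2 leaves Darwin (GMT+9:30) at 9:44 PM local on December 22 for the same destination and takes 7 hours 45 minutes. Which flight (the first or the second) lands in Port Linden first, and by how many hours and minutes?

the second, by 11 hours 9 minutes

Flight 1 in UTC: 8:13 AM − 4:00 = 4:13 AM on Dec 23.
+2 hours and 55 minutes → arrive 7:08 AM UTC on Dec 23.
Flight 2 in UTC: 9:44 PM − 9:30 = 12:14 PM on Dec 22.
+7 hours and 45 minutes → arrive 7:59 PM UTC on Dec 22.
Flight 2 lands earlier by 11 hours 9 minutes.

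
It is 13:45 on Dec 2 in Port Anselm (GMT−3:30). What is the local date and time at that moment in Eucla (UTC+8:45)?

02:00 on Dec 3

Eucla is 12:15 ahead of Port Anselm.
Shift by the zone difference: 13:45 + 12:15 = 02:00 on Dec 3 in Eucla.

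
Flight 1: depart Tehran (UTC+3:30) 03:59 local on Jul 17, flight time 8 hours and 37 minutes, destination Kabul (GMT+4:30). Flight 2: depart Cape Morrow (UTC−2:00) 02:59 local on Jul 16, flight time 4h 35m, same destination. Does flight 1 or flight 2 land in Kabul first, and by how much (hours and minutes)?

the second, by 23 hours 32 minutes

Flight 1 in UTC: 03:59 − 3:30 = 00:29 on Jul 17.
+8 hours and 37 minutes → arrive 09:06 UTC on Jul 17.
Flight 2 in UTC: 02:59 + 2:00 = 04:59 on Jul 16.
+4 hours and 35 minutes → arrive 09:34 UTC on Jul 16.
Flight 2 lands earlier by 23 hours 32 minutes.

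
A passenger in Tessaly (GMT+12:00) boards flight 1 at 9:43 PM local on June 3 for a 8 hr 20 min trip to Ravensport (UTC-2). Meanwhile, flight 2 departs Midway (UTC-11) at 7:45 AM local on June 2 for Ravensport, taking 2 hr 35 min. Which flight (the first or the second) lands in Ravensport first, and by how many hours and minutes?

the second, by 20 hours 43 minutes

Flight 1 in UTC: 9:43 PM − 12:00 = 9:43 AM on Jun 3.
+8 hours and 20 minutes → arrive 6:03 PM UTC on Jun 3.
Flight 2 in UTC: 7:45 AM + 11:00 = 6:45 PM on Jun 2.
+2 hours 35 minutes → arrive 9:20 PM UTC on Jun 2.
Flight 2 lands earlier by 20 hours 43 minutes.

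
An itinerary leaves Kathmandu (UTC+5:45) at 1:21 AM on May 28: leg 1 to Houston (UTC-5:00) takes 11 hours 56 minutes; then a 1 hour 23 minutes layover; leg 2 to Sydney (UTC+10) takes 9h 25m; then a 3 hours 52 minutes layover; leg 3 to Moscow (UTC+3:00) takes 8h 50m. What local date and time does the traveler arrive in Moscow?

Convert departure to UTC: 1:21 AM − 5:45 = 7:36 PM UTC on May 27.
Add 11 hours and 56 minutes leg 1 → 7:32 AM UTC (May 28).
Add 1 hour and 23 minutes layover in Houston → 8:55 AM UTC.
Add 9 hours and 25 minutes leg 2 → 6:20 PM UTC.
Add 3 hours and 52 minutes layover in Sydney → 10:12 PM UTC.
Add 8 hours 50 minutes leg 3 → 7:02 AM UTC (May 29).
Moscow is UTC+3:00, so local arrival = 7:02 AM + 3:00 = 10:02 AM on May 29.

10:02 AM on May 29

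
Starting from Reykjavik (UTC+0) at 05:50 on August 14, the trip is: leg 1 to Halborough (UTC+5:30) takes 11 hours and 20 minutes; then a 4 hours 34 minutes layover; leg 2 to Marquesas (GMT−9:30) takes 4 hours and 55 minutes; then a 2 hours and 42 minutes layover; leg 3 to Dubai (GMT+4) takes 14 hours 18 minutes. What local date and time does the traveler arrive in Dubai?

23:39 on Aug 15

Reykjavik is at UTC+0, so departure is already 05:50 UTC on Aug 14.
Add 11 hours 20 minutes leg 1 → 17:10 UTC.
Add 4 hours 34 minutes layover in Halborough → 21:44 UTC.
Add 4 hours and 55 minutes leg 2 → 02:39 UTC (Aug 15).
Add 2 hours and 42 minutes layover in Marquesas → 05:21 UTC.
Add 14 hours and 18 minutes leg 3 → 19:39 UTC.
Dubai is UTC+4:00, so local arrival = 19:39 + 4:00 = 23:39 on Aug 15.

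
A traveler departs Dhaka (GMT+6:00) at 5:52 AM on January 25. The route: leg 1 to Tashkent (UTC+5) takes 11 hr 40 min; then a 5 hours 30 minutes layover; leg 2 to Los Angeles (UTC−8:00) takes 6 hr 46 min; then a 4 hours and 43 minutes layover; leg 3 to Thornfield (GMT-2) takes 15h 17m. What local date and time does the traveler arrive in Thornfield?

5:48 PM on Jan 26

Convert departure to UTC: 5:52 AM − 6:00 = 11:52 PM UTC on Jan 24.
Add 11 hours and 40 minutes leg 1 → 11:32 AM UTC (Jan 25).
Add 5 hours 30 minutes layover in Tashkent → 5:02 PM UTC.
Add 6 hours and 46 minutes leg 2 → 11:48 PM UTC.
Add 4 hours 43 minutes layover in Los Angeles → 4:31 AM UTC (Jan 26).
Add 15 hours 17 minutes leg 3 → 7:48 PM UTC.
Thornfield is UTC−2:00, so local arrival = 7:48 PM − 2:00 = 5:48 PM on Jan 26.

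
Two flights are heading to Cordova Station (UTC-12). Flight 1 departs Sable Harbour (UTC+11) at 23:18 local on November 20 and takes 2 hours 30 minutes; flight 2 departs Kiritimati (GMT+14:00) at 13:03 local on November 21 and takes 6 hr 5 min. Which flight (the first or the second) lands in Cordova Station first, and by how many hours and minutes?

the first, by 14 hours 20 minutes

Flight 1 in UTC: 23:18 − 11:00 = 12:18 on Nov 20.
+2 hours 30 minutes → arrive 14:48 UTC on Nov 20.
Flight 2 in UTC: 13:03 − 14:00 = 23:03 on Nov 20.
+6 hours 5 minutes → arrive 05:08 UTC on Nov 21.
Flight 1 lands earlier by 14 hours 20 minutes.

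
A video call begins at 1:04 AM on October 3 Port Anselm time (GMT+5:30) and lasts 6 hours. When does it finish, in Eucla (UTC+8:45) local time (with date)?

10:19 AM on Oct 3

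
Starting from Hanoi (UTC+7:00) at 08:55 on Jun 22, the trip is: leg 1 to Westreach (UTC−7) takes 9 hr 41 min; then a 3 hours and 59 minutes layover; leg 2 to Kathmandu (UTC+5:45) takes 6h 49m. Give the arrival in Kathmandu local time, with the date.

Convert departure to UTC: 08:55 − 7:00 = 01:55 UTC on Jun 22.
Add 9 hours 41 minutes leg 1 → 11:36 UTC.
Add 3 hours 59 minutes layover in Westreach → 15:35 UTC.
Add 6 hours 49 minutes leg 2 → 22:24 UTC.
Kathmandu is UTC+5:45, so local arrival = 22:24 + 5:45 = 04:09 on Jun 23.

04:09 on June 23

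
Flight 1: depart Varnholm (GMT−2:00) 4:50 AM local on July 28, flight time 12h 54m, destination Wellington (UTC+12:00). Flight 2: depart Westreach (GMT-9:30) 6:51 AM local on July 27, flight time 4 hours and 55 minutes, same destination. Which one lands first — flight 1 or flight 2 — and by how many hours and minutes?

the second, by 22 hours 28 minutes

Flight 1 in UTC: 4:50 AM + 2:00 = 6:50 AM on Jul 28.
+12 hours 54 minutes → arrive 7:44 PM UTC on Jul 28.
Flight 2 in UTC: 6:51 AM + 9:30 = 4:21 PM on Jul 27.
+4 hours and 55 minutes → arrive 9:16 PM UTC on Jul 27.
Flight 2 lands earlier by 22 hours 28 minutes.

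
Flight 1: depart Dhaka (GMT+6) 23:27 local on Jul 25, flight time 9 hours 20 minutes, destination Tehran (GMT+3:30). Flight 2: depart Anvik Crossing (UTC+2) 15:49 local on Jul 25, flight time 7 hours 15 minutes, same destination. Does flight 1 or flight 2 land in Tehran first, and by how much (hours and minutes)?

the second, by 5 hours 43 minutes

Flight 1 in UTC: 23:27 − 6:00 = 17:27 on Jul 25.
+9 hours 20 minutes → arrive 02:47 UTC on Jul 26.
Flight 2 in UTC: 15:49 − 2:00 = 13:49 on Jul 25.
+7 hours and 15 minutes → arrive 21:04 UTC on Jul 25.
Flight 2 lands earlier by 5 hours 43 minutes.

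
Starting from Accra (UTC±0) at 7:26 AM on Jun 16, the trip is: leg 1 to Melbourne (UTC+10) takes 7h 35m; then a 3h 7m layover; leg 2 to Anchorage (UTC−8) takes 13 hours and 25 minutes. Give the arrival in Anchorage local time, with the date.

Accra is at UTC+0, so departure is already 7:26 AM UTC on Jun 16.
Add 7 hours 35 minutes leg 1 → 3:01 PM UTC.
Add 3 hours 7 minutes layover in Melbourne → 6:08 PM UTC.
Add 13 hours and 25 minutes leg 2 → 7:33 AM UTC (Jun 17).
Anchorage is UTC−8:00, so local arrival = 7:33 AM − 8:00 = 11:33 PM on Jun 16.

11:33 PM on Jun 16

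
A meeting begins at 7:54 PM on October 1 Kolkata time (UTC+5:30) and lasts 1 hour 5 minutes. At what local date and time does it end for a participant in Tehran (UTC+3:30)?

Convert start to UTC: 7:54 PM − 5:30 = 2:24 PM UTC on Oct 1.
Add 1 hour 5 minutes duration → 3:29 PM UTC.
Tehran is UTC+3:30, so local end time = 3:29 PM + 3:30 = 6:59 PM on Oct 1.

6:59 PM on Oct 1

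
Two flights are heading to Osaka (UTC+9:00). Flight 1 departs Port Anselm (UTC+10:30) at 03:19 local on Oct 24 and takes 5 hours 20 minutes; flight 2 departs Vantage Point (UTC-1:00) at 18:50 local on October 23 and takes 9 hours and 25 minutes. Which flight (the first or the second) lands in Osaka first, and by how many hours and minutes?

Flight 1 in UTC: 03:19 − 10:30 = 16:49 on Oct 23.
+5 hours 20 minutes → arrive 22:09 UTC on Oct 23.
Flight 2 in UTC: 18:50 + 1:00 = 19:50 on Oct 23.
+9 hours 25 minutes → arrive 05:15 UTC on Oct 24.
Flight 1 lands earlier by 7 hours 6 minutes.

the first, by 7 hours 6 minutes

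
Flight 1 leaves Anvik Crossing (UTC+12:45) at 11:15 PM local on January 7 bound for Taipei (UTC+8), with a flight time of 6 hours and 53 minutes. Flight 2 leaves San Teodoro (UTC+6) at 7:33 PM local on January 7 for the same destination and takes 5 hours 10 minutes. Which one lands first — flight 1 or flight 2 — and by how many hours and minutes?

the first, by 1 hour 20 minutes

Flight 1 in UTC: 11:15 PM − 12:45 = 10:30 AM on Jan 7.
+6 hours and 53 minutes → arrive 5:23 PM UTC on Jan 7.
Flight 2 in UTC: 7:33 PM − 6:00 = 1:33 PM on Jan 7.
+5 hours and 10 minutes → arrive 6:43 PM UTC on Jan 7.
Flight 1 lands earlier by 1 hour 20 minutes.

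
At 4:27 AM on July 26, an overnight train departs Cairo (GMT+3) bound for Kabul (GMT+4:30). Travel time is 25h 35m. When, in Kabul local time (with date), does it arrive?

7:32 AM on July 27

Convert departure to UTC: 4:27 AM − 3:00 = 1:27 AM UTC on Jul 26.
Add 25 hours 35 minutes travel time → 3:02 AM UTC (Jul 27).
Kabul is UTC+4:30, so local arrival = 3:02 AM + 4:30 = 7:32 AM on Jul 27.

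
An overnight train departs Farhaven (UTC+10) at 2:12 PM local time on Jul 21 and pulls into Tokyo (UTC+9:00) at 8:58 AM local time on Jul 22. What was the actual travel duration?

19 hours 46 minutes

Departure in UTC: 2:12 PM − 10:00 = 4:12 AM on Jul 21.
Arrival in UTC: 8:58 AM − 9:00 = 11:58 PM on Jul 21.
Elapsed = 11:58 PM − 4:12 AM = 19 hours 46 minutes.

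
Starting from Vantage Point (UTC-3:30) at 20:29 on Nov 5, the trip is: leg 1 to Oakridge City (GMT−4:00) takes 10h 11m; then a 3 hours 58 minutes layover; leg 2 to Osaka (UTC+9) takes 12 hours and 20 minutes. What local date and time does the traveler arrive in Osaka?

11:28 on November 7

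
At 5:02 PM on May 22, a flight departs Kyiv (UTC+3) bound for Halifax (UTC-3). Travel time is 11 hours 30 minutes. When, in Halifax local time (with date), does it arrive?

Convert departure to UTC: 5:02 PM − 3:00 = 2:02 PM UTC on May 22.
Add 11 hours 30 minutes travel time → 1:32 AM UTC (May 23).
Halifax is UTC−3:00, so local arrival = 1:32 AM − 3:00 = 10:32 PM on May 22.

10:32 PM on May 22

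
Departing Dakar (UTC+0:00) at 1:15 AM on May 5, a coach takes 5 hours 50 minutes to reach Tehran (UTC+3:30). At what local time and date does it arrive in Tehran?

10:35 AM on May 5

Dakar is at UTC+0, so departure is already 1:15 AM UTC on May 5.
Add 5 hours 50 minutes travel time → 7:05 AM UTC.
Tehran is UTC+3:30, so local arrival = 7:05 AM + 3:30 = 10:35 AM on May 5.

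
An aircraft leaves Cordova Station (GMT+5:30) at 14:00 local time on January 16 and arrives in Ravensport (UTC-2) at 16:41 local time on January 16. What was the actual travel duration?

10 hours 11 minutes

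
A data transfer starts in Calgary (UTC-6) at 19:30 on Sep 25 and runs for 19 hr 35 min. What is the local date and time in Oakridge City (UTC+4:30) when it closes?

Convert start to UTC: 19:30 + 6:00 = 01:30 UTC on Sep 26.
Add 19 hours and 35 minutes duration → 21:05 UTC.
Oakridge City is UTC+4:30, so local end time = 21:05 + 4:30 = 01:35 on Sep 27.

01:35 on September 27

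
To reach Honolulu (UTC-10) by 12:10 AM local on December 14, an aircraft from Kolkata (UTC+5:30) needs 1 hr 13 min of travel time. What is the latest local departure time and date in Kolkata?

Target arrival in UTC: 12:10 AM + 10:00 = 10:10 AM on Dec 14.
Subtract 1 hour and 13 minutes → departure 8:57 AM UTC on Dec 14.
Kolkata is UTC+5:30: 8:57 AM + 5:30 = 2:27 PM on Dec 14.

2:27 PM on Dec 14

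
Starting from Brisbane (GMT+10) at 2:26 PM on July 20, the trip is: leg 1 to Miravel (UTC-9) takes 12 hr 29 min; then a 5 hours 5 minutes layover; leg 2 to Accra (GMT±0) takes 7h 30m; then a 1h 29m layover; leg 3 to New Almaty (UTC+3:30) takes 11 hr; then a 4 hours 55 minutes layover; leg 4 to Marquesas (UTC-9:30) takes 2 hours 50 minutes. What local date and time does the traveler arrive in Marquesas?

Convert departure to UTC: 2:26 PM − 10:00 = 4:26 AM UTC on Jul 20.
Add 12 hours 29 minutes leg 1 → 4:55 PM UTC.
Add 5 hours and 5 minutes layover in Miravel → 10:00 PM UTC.
Add 7 hours 30 minutes leg 2 → 5:30 AM UTC (Jul 21).
Add 1 hour 29 minutes layover in Accra → 6:59 AM UTC.
Add 11 hours leg 3 → 5:59 PM UTC.
Add 4 hours 55 minutes layover in New Almaty → 10:54 PM UTC.
Add 2 hours 50 minutes leg 4 → 1:44 AM UTC (Jul 22).
Marquesas is UTC−9:30, so local arrival = 1:44 AM − 9:30 = 4:14 PM on Jul 21.

4:14 PM on Jul 21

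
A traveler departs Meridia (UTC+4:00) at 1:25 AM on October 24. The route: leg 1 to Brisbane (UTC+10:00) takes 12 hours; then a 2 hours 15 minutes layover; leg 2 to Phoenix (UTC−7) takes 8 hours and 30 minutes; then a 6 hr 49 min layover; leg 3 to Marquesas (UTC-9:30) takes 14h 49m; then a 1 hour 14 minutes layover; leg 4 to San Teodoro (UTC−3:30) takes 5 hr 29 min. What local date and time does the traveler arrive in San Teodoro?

9:01 PM on October 25

Convert departure to UTC: 1:25 AM − 4:00 = 9:25 PM UTC on Oct 23.
Add 12 hours leg 1 → 9:25 AM UTC (Oct 24).
Add 2 hours 15 minutes layover in Brisbane → 11:40 AM UTC.
Add 8 hours 30 minutes leg 2 → 8:10 PM UTC.
Add 6 hours and 49 minutes layover in Phoenix → 2:59 AM UTC (Oct 25).
Add 14 hours 49 minutes leg 3 → 5:48 PM UTC.
Add 1 hour and 14 minutes layover in Marquesas → 7:02 PM UTC.
Add 5 hours 29 minutes leg 4 → 12:31 AM UTC (Oct 26).
San Teodoro is UTC−3:30, so local arrival = 12:31 AM − 3:30 = 9:01 PM on Oct 25.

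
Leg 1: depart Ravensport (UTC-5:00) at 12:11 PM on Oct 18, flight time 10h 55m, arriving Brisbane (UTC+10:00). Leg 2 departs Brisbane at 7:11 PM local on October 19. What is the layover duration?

5 hours 5 minutes

Convert departure to UTC: 12:11 PM + 5:00 = 5:11 PM UTC on Oct 18.
Add 10 hours 55 minutes flight time → 4:06 AM UTC (Oct 19).
Brisbane is UTC+10:00, so local arrival = 4:06 AM + 10:00 = 2:06 PM on Oct 19.
Layover = 7:11 PM − 2:06 PM = 5 hours 5 minutes.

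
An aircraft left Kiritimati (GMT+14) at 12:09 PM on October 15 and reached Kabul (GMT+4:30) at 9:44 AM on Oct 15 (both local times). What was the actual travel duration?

7 hours 5 minutes

Departure in UTC: 12:09 PM − 14:00 = 10:09 PM on Oct 14.
Arrival in UTC: 9:44 AM − 4:30 = 5:14 AM on Oct 15.
Elapsed = 5:14 AM − 10:09 PM (+1 day) = 7 hours 5 minutes.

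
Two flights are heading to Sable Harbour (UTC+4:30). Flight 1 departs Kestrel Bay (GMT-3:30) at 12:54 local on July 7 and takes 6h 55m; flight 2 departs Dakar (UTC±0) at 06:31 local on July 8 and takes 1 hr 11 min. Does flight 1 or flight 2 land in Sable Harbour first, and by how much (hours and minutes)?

Flight 1 in UTC: 12:54 + 3:30 = 16:24 on Jul 7.
+6 hours and 55 minutes → arrive 23:19 UTC on Jul 7.
Flight 2 departs at 06:31 UTC (Jul 8).
+1 hour and 11 minutes → arrive 07:42 UTC on Jul 8.
Flight 1 lands earlier by 8 hours 23 minutes.

the first, by 8 hours 23 minutes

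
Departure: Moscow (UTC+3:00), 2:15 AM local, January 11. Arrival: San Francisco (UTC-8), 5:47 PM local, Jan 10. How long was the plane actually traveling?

2 hours 32 minutes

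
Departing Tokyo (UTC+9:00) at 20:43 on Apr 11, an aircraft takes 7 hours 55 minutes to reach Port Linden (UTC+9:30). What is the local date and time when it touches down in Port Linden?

Convert departure to UTC: 20:43 − 9:00 = 11:43 UTC on Apr 11.
Add 7 hours 55 minutes travel time → 19:38 UTC.
Port Linden is UTC+9:30, so local arrival = 19:38 + 9:30 = 05:08 on Apr 12.

05:08 on April 12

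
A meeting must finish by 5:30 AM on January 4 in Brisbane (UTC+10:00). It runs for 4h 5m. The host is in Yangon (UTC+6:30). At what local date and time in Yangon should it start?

9:55 PM on January 3

Target end time in UTC: 5:30 AM − 10:00 = 7:30 PM on Jan 3.
Subtract 4 hours and 5 minutes → start 3:25 PM UTC on Jan 3.
Yangon is UTC+6:30: 3:25 PM + 6:30 = 9:55 PM on Jan 3.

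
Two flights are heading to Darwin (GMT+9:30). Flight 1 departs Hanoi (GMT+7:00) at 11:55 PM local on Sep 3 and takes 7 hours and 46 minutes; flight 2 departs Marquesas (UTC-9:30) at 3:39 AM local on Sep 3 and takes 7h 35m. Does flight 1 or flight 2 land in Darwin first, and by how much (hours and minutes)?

the second, by 3 hours 57 minutes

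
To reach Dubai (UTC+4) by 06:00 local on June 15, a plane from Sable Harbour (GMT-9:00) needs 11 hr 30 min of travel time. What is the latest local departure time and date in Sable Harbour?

05:30 on Jun 14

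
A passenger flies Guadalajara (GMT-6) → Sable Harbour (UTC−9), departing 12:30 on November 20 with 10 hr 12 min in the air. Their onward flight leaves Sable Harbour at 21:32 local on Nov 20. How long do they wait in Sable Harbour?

1 hour 50 minutes

Convert departure to UTC: 12:30 + 6:00 = 18:30 UTC on Nov 20.
Add 10 hours 12 minutes flight time → 04:42 UTC (Nov 21).
Sable Harbour is UTC−9:00, so local arrival = 04:42 − 9:00 = 19:42 on Nov 20.
Layover = 21:32 − 19:42 = 1 hour 50 minutes.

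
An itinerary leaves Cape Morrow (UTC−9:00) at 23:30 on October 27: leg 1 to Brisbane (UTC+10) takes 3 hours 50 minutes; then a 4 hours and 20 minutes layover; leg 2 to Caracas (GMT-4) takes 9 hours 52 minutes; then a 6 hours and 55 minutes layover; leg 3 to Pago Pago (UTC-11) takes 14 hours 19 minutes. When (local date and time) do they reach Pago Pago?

Convert departure to UTC: 23:30 + 9:00 = 08:30 UTC on Oct 28.
Add 3 hours 50 minutes leg 1 → 12:20 UTC.
Add 4 hours 20 minutes layover in Brisbane → 16:40 UTC.
Add 9 hours and 52 minutes leg 2 → 02:32 UTC (Oct 29).
Add 6 hours and 55 minutes layover in Caracas → 09:27 UTC.
Add 14 hours and 19 minutes leg 3 → 23:46 UTC.
Pago Pago is UTC−11:00, so local arrival = 23:46 − 11:00 = 12:46 on Oct 29.

12:46 on Oct 29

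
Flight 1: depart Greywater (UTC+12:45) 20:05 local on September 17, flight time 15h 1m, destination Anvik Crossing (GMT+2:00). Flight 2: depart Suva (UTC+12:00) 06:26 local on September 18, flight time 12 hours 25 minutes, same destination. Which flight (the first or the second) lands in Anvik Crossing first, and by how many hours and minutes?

the first, by 8 hours 30 minutes

Flight 1 in UTC: 20:05 − 12:45 = 07:20 on Sep 17.
+15 hours and 1 minute → arrive 22:21 UTC on Sep 17.
Flight 2 in UTC: 06:26 − 12:00 = 18:26 on Sep 17.
+12 hours 25 minutes → arrive 06:51 UTC on Sep 18.
Flight 1 lands earlier by 8 hours 30 minutes.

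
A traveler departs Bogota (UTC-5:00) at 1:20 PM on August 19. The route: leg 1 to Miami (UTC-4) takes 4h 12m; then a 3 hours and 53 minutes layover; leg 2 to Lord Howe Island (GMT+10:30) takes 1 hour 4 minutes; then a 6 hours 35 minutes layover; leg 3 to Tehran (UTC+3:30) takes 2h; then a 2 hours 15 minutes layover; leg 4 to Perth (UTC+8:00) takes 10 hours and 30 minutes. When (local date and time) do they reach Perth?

Convert departure to UTC: 1:20 PM + 5:00 = 6:20 PM UTC on Aug 19.
Add 4 hours 12 minutes leg 1 → 10:32 PM UTC.
Add 3 hours and 53 minutes layover in Miami → 2:25 AM UTC (Aug 20).
Add 1 hour 4 minutes leg 2 → 3:29 AM UTC.
Add 6 hours and 35 minutes layover in Lord Howe Island → 10:04 AM UTC.
Add 2 hours leg 3 → 12:04 PM UTC.
Add 2 hours 15 minutes layover in Tehran → 2:19 PM UTC.
Add 10 hours 30 minutes leg 4 → 12:49 AM UTC (Aug 21).
Perth is UTC+8:00, so local arrival = 12:49 AM + 8:00 = 8:49 AM on Aug 21.

8:49 AM on Aug 21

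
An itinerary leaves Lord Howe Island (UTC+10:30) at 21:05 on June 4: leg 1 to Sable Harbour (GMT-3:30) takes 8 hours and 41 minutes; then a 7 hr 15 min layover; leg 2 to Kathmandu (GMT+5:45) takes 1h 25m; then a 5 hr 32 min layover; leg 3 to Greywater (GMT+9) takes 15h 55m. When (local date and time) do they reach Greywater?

10:23 on June 6

Convert departure to UTC: 21:05 − 10:30 = 10:35 UTC on Jun 4.
Add 8 hours and 41 minutes leg 1 → 19:16 UTC.
Add 7 hours 15 minutes layover in Sable Harbour → 02:31 UTC (Jun 5).
Add 1 hour 25 minutes leg 2 → 03:56 UTC.
Add 5 hours and 32 minutes layover in Kathmandu → 09:28 UTC.
Add 15 hours and 55 minutes leg 3 → 01:23 UTC (Jun 6).
Greywater is UTC+9:00, so local arrival = 01:23 + 9:00 = 10:23 on Jun 6.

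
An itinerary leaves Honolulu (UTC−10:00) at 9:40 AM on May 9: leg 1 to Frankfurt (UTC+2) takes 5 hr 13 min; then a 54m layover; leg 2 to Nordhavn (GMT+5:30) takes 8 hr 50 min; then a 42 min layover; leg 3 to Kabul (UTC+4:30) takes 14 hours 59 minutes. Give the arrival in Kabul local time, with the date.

Convert departure to UTC: 9:40 AM + 10:00 = 7:40 PM UTC on May 9.
Add 5 hours 13 minutes leg 1 → 12:53 AM UTC (May 10).
Add 54 minutes layover in Frankfurt → 1:47 AM UTC.
Add 8 hours and 50 minutes leg 2 → 10:37 AM UTC.
Add 42 minutes layover in Nordhavn → 11:19 AM UTC.
Add 14 hours 59 minutes leg 3 → 2:18 AM UTC (May 11).
Kabul is UTC+4:30, so local arrival = 2:18 AM + 4:30 = 6:48 AM on May 11.

6:48 AM on May 11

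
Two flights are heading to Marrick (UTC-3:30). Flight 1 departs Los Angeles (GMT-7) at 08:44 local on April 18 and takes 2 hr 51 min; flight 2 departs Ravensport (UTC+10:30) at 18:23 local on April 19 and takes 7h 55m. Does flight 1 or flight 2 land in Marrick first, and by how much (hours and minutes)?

the first, by 21 hours 13 minutes

Flight 1 in UTC: 08:44 + 7:00 = 15:44 on Apr 18.
+2 hours 51 minutes → arrive 18:35 UTC on Apr 18.
Flight 2 in UTC: 18:23 − 10:30 = 07:53 on Apr 19.
+7 hours 55 minutes → arrive 15:48 UTC on Apr 19.
Flight 1 lands earlier by 21 hours 13 minutes.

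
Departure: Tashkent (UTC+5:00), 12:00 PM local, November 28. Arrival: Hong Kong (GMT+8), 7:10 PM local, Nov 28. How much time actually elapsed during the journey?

Departure in UTC: 12:00 PM − 5:00 = 7:00 AM on Nov 28.
Arrival in UTC: 7:10 PM − 8:00 = 11:10 AM on Nov 28.
Elapsed = 11:10 AM − 7:00 AM = 4 hours 10 minutes.

4 hours 10 minutes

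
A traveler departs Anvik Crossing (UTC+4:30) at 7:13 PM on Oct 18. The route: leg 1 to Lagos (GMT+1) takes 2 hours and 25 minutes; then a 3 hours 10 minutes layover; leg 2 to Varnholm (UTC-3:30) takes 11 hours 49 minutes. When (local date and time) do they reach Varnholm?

4:37 AM on October 19

Convert departure to UTC: 7:13 PM − 4:30 = 2:43 PM UTC on Oct 18.
Add 2 hours and 25 minutes leg 1 → 5:08 PM UTC.
Add 3 hours and 10 minutes layover in Lagos → 8:18 PM UTC.
Add 11 hours and 49 minutes leg 2 → 8:07 AM UTC (Oct 19).
Varnholm is UTC−3:30, so local arrival = 8:07 AM − 3:30 = 4:37 AM on Oct 19.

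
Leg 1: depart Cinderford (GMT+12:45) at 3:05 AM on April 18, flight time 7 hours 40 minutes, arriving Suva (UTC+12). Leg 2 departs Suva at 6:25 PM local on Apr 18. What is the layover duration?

8 hours 25 minutes

Convert departure to UTC: 3:05 AM − 12:45 = 2:20 PM UTC on Apr 17.
Add 7 hours and 40 minutes flight time → 10:00 PM UTC.
Suva is UTC+12:00, so local arrival = 10:00 PM + 12:00 = 10:00 AM on Apr 18.
Layover = 6:25 PM − 10:00 AM = 8 hours 25 minutes.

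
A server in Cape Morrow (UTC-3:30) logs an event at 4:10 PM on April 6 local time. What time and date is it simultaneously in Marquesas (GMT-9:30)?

In UTC: 4:10 PM + 3:30 = 7:40 PM on Apr 6.
Marquesas is UTC−9:30: 7:40 PM − 9:30 = 10:10 AM on Apr 6.

10:10 AM on April 6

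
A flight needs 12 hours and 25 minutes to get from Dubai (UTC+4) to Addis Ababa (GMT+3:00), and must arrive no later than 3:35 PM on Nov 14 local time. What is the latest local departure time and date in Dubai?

4:10 AM on Nov 14

Target arrival in UTC: 3:35 PM − 3:00 = 12:35 PM on Nov 14.
Subtract 12 hours and 25 minutes → departure 12:10 AM UTC on Nov 14.
Dubai is UTC+4:00: 12:10 AM + 4:00 = 4:10 AM on Nov 14.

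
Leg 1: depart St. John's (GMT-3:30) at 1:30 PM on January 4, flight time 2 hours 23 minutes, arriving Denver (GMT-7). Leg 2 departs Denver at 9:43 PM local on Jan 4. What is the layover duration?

Convert departure to UTC: 1:30 PM + 3:30 = 5:00 PM UTC on Jan 4.
Add 2 hours 23 minutes flight time → 7:23 PM UTC.
Denver is UTC−7:00, so local arrival = 7:23 PM − 7:00 = 12:23 PM on Jan 4.
Layover = 9:43 PM − 12:23 PM = 9 hours 20 minutes.

9 hours 20 minutes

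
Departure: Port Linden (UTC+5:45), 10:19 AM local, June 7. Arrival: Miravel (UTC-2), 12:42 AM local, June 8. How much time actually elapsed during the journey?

22 hours 8 minutes

Miravel is 7:45 behind Port Linden.
Clock-face elapsed time (ignoring zones) is 14 hours 23 minutes.
Actual elapsed = 14 hours 23 minutes + 7:45 = 22 hours 8 minutes.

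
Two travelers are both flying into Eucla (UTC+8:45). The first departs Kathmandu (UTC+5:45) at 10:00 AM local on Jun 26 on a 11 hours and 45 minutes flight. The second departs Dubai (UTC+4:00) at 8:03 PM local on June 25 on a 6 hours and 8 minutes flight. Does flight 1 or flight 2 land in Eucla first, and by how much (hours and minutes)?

the second, by 17 hours 49 minutes

Flight 1 in UTC: 10:00 AM − 5:45 = 4:15 AM on Jun 26.
+11 hours 45 minutes → arrive 4:00 PM UTC on Jun 26.
Flight 2 in UTC: 8:03 PM − 4:00 = 4:03 PM on Jun 25.
+6 hours and 8 minutes → arrive 10:11 PM UTC on Jun 25.
Flight 2 lands earlier by 17 hours 49 minutes.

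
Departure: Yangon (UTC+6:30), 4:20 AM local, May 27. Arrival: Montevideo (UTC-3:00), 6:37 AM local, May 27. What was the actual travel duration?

Departure in UTC: 4:20 AM − 6:30 = 9:50 PM on May 26.
Arrival in UTC: 6:37 AM + 3:00 = 9:37 AM on May 27.
Elapsed = 9:37 AM − 9:50 PM (+1 day) = 11 hours 47 minutes.

11 hours 47 minutes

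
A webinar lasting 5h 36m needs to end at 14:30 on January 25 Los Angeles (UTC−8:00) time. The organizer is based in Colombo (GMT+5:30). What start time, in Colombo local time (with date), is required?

22:24 on Jan 25

Target end time in UTC: 14:30 + 8:00 = 22:30 on Jan 25.
Subtract 5 hours 36 minutes → start 16:54 UTC on Jan 25.
Colombo is UTC+5:30: 16:54 + 5:30 = 22:24 on Jan 25.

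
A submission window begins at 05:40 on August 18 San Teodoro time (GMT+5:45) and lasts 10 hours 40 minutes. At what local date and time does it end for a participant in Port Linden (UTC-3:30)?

Convert start to UTC: 05:40 − 5:45 = 23:55 UTC on Aug 17.
Add 10 hours and 40 minutes duration → 10:35 UTC (Aug 18).
Port Linden is UTC−3:30, so local end time = 10:35 − 3:30 = 07:05 on Aug 18.

07:05 on Aug 18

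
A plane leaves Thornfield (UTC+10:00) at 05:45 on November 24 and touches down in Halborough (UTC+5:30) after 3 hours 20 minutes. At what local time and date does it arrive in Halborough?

04:35 on November 24

Convert departure to UTC: 05:45 − 10:00 = 19:45 UTC on Nov 23.
Add 3 hours and 20 minutes travel time → 23:05 UTC.
Halborough is UTC+5:30, so local arrival = 23:05 + 5:30 = 04:35 on Nov 24.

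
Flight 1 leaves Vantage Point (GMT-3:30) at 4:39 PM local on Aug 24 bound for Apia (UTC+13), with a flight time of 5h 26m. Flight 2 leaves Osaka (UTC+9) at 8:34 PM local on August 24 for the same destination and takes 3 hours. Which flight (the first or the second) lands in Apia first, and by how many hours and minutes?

the second, by 11 hours 1 minute

Flight 1 in UTC: 4:39 PM + 3:30 = 8:09 PM on Aug 24.
+5 hours 26 minutes → arrive 1:35 AM UTC on Aug 25.
Flight 2 in UTC: 8:34 PM − 9:00 = 11:34 AM on Aug 24.
+3 hours → arrive 2:34 PM UTC on Aug 24.
Flight 2 lands earlier by 11 hours 1 minute.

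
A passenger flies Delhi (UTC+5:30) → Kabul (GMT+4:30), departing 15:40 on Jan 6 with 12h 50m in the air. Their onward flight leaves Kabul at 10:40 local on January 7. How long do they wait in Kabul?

7 hours 10 minutes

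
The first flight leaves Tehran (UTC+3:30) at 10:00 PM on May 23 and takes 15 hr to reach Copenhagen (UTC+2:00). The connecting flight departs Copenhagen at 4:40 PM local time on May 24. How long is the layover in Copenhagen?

5 hours 10 minutes

Convert departure to UTC: 10:00 PM − 3:30 = 6:30 PM UTC on May 23.
Add 15 hours flight time → 9:30 AM UTC (May 24).
Copenhagen is UTC+2:00, so local arrival = 9:30 AM + 2:00 = 11:30 AM on May 24.
Layover = 4:40 PM − 11:30 AM = 5 hours 10 minutes.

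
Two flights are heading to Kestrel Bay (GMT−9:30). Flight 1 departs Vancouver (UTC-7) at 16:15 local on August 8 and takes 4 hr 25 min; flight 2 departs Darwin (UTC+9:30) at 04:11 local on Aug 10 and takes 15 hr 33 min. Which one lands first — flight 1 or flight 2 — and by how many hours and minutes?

Flight 1 in UTC: 16:15 + 7:00 = 23:15 on Aug 8.
+4 hours and 25 minutes → arrive 03:40 UTC on Aug 9.
Flight 2 in UTC: 04:11 − 9:30 = 18:41 on Aug 9.
+15 hours and 33 minutes → arrive 10:14 UTC on Aug 10.
Flight 1 lands earlier by 30 hours 34 minutes.

the first, by 30 hours 34 minutes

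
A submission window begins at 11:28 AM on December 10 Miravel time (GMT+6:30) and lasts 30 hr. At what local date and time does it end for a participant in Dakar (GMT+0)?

10:58 AM on December 11

Convert start to UTC: 11:28 AM − 6:30 = 4:58 AM UTC on Dec 10.
Add 30 hours duration → 10:58 AM UTC (Dec 11).
Dakar is UTC+0, so local end time is the same: 10:58 AM on Dec 11.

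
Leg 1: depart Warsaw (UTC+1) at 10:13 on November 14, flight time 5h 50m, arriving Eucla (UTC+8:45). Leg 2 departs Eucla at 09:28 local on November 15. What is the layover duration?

9 hours 40 minutes

Convert departure to UTC: 10:13 − 1:00 = 09:13 UTC on Nov 14.
Add 5 hours 50 minutes flight time → 15:03 UTC.
Eucla is UTC+8:45, so local arrival = 15:03 + 8:45 = 23:48 on Nov 14.
Layover = 09:28 − 23:48 (+1 day) = 9 hours 40 minutes.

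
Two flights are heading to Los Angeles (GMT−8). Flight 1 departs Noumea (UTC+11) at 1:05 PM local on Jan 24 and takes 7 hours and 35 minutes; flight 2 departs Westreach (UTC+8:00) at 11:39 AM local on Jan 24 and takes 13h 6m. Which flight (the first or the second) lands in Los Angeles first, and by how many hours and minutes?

Flight 1 in UTC: 1:05 PM − 11:00 = 2:05 AM on Jan 24.
+7 hours and 35 minutes → arrive 9:40 AM UTC on Jan 24.
Flight 2 in UTC: 11:39 AM − 8:00 = 3:39 AM on Jan 24.
+13 hours and 6 minutes → arrive 4:45 PM UTC on Jan 24.
Flight 1 lands earlier by 7 hours 5 minutes.

the first, by 7 hours 5 minutes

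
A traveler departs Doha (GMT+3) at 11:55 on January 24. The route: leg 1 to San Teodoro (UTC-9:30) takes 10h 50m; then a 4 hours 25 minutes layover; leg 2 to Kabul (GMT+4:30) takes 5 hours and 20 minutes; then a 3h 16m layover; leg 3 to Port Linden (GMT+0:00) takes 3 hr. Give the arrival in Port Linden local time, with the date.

11:46 on January 25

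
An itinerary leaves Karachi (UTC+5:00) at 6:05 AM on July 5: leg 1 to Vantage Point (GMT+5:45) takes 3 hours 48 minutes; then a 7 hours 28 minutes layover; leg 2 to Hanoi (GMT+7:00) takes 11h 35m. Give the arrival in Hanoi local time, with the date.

6:56 AM on July 6

Convert departure to UTC: 6:05 AM − 5:00 = 1:05 AM UTC on Jul 5.
Add 3 hours and 48 minutes leg 1 → 4:53 AM UTC.
Add 7 hours and 28 minutes layover in Vantage Point → 12:21 PM UTC.
Add 11 hours and 35 minutes leg 2 → 11:56 PM UTC.
Hanoi is UTC+7:00, so local arrival = 11:56 PM + 7:00 = 6:56 AM on Jul 6.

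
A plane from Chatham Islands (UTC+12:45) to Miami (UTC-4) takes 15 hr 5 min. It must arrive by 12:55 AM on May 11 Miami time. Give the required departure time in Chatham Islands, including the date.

2:35 AM on May 11

Target arrival in UTC: 12:55 AM + 4:00 = 4:55 AM on May 11.
Subtract 15 hours 5 minutes → departure 1:50 PM UTC on May 10.
Chatham Islands is UTC+12:45: 1:50 PM + 12:45 = 2:35 AM on May 11.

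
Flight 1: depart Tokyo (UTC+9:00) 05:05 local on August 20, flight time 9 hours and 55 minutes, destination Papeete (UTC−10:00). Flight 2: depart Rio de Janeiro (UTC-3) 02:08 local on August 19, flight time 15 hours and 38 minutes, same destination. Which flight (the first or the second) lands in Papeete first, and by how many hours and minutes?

the second, by 9 hours 14 minutes

Flight 1 in UTC: 05:05 − 9:00 = 20:05 on Aug 19.
+9 hours and 55 minutes → arrive 06:00 UTC on Aug 20.
Flight 2 in UTC: 02:08 + 3:00 = 05:08 on Aug 19.
+15 hours and 38 minutes → arrive 20:46 UTC on Aug 19.
Flight 2 lands earlier by 9 hours 14 minutes.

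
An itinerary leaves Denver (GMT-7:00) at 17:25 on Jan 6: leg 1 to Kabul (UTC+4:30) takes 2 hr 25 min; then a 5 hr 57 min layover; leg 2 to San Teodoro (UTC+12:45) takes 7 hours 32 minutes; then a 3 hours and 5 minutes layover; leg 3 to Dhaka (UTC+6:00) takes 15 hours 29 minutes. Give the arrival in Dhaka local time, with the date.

16:53 on January 8

Convert departure to UTC: 17:25 + 7:00 = 00:25 UTC on Jan 7.
Add 2 hours and 25 minutes leg 1 → 02:50 UTC.
Add 5 hours and 57 minutes layover in Kabul → 08:47 UTC.
Add 7 hours and 32 minutes leg 2 → 16:19 UTC.
Add 3 hours and 5 minutes layover in San Teodoro → 19:24 UTC.
Add 15 hours 29 minutes leg 3 → 10:53 UTC (Jan 8).
Dhaka is UTC+6:00, so local arrival = 10:53 + 6:00 = 16:53 on Jan 8.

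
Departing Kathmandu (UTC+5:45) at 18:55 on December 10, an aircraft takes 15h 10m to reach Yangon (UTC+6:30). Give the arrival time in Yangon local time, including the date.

Convert departure to UTC: 18:55 − 5:45 = 13:10 UTC on Dec 10.
Add 15 hours and 10 minutes travel time → 04:20 UTC (Dec 11).
Yangon is UTC+6:30, so local arrival = 04:20 + 6:30 = 10:50 on Dec 11.

10:50 on December 11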